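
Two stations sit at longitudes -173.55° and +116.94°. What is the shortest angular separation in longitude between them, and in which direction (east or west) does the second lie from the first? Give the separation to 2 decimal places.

Raw difference: 116.94 − -173.55 = 290.49°.
Normalise into (−180°, 180°]: 290.49° − 360° = -69.51°.
Negative ⇒ the second point lies to the west; separation 69.51°.

69.51° west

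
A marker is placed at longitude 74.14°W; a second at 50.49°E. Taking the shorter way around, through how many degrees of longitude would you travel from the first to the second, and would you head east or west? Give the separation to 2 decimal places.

Raw difference: 50.49 − -74.14 = 124.63°.
Normalise into (−180°, 180°]: 124.63° stays 124.63°.
Positive ⇒ the second point lies to the east; separation 124.63°.

124.63° east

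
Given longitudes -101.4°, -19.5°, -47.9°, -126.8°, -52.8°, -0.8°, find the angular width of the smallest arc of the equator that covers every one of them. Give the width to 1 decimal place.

126.0°

Sort the longitudes: -126.8°, -101.4°, -52.8°, -47.9°, -19.5°, -0.8°.
Eastward gaps between consecutive values (wrapping around): 25.4°, 48.6°, 4.9°, 28.4°, 18.7°, 234.0°.
Largest gap = 234.0° ⇒ minimal covering band is its complement: 360° − 234.0° = 126.0°.
Band runs from -126.8° eastward to -0.8°.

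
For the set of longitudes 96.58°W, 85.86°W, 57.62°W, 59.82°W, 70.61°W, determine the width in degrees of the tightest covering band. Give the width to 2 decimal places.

Sort the longitudes: -96.58°, -85.86°, -70.61°, -59.82°, -57.62°.
Eastward gaps between consecutive values (wrapping around): 10.72°, 15.25°, 10.79°, 2.20°, 321.04°.
Largest gap = 321.04° ⇒ minimal covering band is its complement: 360° − 321.04° = 38.96°.
Band runs from -96.58° eastward to -57.62°.

38.96°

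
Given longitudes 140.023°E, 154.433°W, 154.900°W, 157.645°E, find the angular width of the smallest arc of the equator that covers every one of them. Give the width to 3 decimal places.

65.544°

Sort the longitudes: -154.900°, -154.433°, +140.023°, +157.645°.
Eastward gaps between consecutive values (wrapping around): 0.467°, 294.456°, 17.622°, 47.455°.
Largest gap = 294.456° ⇒ minimal covering band is its complement: 360° − 294.456° = 65.544°.
Band runs from +140.023° eastward to -154.433°, crossing the antimeridian.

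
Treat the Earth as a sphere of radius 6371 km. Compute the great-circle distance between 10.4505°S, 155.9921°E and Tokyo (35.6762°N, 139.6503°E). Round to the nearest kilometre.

Δλ = 139.6503 − 155.9921 = -16.3418°.
Δφ = 35.6762 − -10.4505 = 46.1267°.
a = sin²(Δφ/2) + cos φ₁ · cos φ₂ · sin²(Δλ/2) = 0.169604.
c = 2·atan2(√a, √(1−a)) = 0.84892 rad → d = 6371·c ≈ 5408.48 km.

5408 km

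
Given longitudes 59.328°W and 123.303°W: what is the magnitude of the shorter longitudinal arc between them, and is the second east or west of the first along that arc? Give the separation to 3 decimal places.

Raw difference: -123.303 − -59.328 = -63.975°.
Normalise into (−180°, 180°]: -63.975° stays -63.975°.
Negative ⇒ the second point lies to the west; separation 63.975°.

63.975° west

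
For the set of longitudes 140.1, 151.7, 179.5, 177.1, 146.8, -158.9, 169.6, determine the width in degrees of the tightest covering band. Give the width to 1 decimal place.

Sort the longitudes: -158.9°, +140.1°, +146.8°, +151.7°, +169.6°, +177.1°, +179.5°.
Eastward gaps between consecutive values (wrapping around): 299.0°, 6.7°, 4.9°, 17.9°, 7.5°, 2.4°, 21.6°.
Largest gap = 299.0° ⇒ minimal covering band is its complement: 360° − 299.0° = 61.0°.
Band runs from +140.1° eastward to -158.9°, crossing the antimeridian.

61.0°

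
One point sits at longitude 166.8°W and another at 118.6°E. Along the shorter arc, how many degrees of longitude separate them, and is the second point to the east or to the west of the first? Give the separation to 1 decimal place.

Raw difference: 118.6 − -166.8 = 285.4°.
Normalise into (−180°, 180°]: 285.4° − 360° = -74.6°.
Negative ⇒ the second point lies to the west; separation 74.6°.

74.6° west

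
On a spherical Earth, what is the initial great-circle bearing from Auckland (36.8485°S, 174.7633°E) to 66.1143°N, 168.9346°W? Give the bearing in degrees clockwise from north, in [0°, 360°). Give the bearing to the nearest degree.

7°

Δλ = -168.9346 − 174.7633 = -343.6979°; wrapped into (−180°, 180°]: 16.3021°.
θ = atan2( sin Δλ · cos φ₂ , cos φ₁ · sin φ₂ − sin φ₁ · cos φ₂ · cos Δλ )
  = atan2(0.11366, 0.96475) = 6.719° → normalised to [0°, 360°): 6.719°.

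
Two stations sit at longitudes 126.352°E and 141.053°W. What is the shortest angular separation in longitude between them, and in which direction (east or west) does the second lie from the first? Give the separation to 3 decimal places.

Raw difference: -141.053 − 126.352 = -267.405°.
Normalise into (−180°, 180°]: -267.405° + 360° = 92.595°.
Positive ⇒ the second point lies to the east; separation 92.595°.

92.595° east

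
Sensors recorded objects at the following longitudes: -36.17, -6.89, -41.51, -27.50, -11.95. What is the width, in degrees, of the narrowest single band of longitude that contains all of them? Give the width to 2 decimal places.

34.62°

Sort the longitudes: -41.51°, -36.17°, -27.50°, -11.95°, -6.89°.
Eastward gaps between consecutive values (wrapping around): 5.34°, 8.67°, 15.55°, 5.06°, 325.38°.
Largest gap = 325.38° ⇒ minimal covering band is its complement: 360° − 325.38° = 34.62°.
Band runs from -41.51° eastward to -6.89°.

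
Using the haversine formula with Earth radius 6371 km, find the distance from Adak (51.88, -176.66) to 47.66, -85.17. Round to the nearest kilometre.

6138 km

Δλ = -85.17 − -176.66 = 91.49°.
Δφ = 47.66 − 51.88 = -4.22°.
a = sin²(Δφ/2) + cos φ₁ · cos φ₂ · sin²(Δλ/2) = 0.214649.
c = 2·atan2(√a, √(1−a)) = 0.96344 rad → d = 6371·c ≈ 6138.06 km.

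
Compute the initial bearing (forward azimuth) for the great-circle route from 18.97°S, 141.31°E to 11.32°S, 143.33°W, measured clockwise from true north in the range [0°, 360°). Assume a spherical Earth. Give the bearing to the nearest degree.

Δλ = -143.33 − 141.31 = -284.64°; wrapped into (−180°, 180°]: 75.36°.
θ = atan2( sin Δλ · cos φ₂ , cos φ₁ · sin φ₂ − sin φ₁ · cos φ₂ · cos Δλ )
  = atan2(0.94871, -0.10507) = 96.320° → normalised to [0°, 360°): 96.320°.

96°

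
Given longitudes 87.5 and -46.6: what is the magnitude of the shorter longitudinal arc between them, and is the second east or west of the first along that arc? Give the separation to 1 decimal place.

Raw difference: -46.6 − 87.5 = -134.1°.
Normalise into (−180°, 180°]: -134.1° stays -134.1°.
Negative ⇒ the second point lies to the west; separation 134.1°.

134.1° west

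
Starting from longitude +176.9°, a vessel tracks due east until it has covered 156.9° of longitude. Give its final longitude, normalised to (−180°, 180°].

-26.2°

Start at +176.9°; shift +156.9° → +333.8°.
+333.8° lies outside (−180°, 180°]; subtract 360° → -26.2°.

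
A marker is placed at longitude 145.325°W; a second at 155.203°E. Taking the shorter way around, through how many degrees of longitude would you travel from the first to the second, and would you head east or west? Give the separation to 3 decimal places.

Raw difference: 155.203 − -145.325 = 300.528°.
Normalise into (−180°, 180°]: 300.528° − 360° = -59.472°.
Negative ⇒ the second point lies to the west; separation 59.472°.

59.472° west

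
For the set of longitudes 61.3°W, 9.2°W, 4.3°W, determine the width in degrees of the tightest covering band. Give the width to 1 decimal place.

57.0°

Sort the longitudes: -61.3°, -9.2°, -4.3°.
Eastward gaps between consecutive values (wrapping around): 52.1°, 4.9°, 303.0°.
Largest gap = 303.0° ⇒ minimal covering band is its complement: 360° − 303.0° = 57.0°.
Band runs from -61.3° eastward to -4.3°.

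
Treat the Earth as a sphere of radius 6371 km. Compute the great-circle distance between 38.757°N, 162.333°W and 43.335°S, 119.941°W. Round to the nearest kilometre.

Δλ = -119.941 − -162.333 = 42.392°.
Δφ = -43.335 − 38.757 = -82.092°.
a = sin²(Δφ/2) + cos φ₁ · cos φ₂ · sin²(Δλ/2) = 0.505355.
c = 2·atan2(√a, √(1−a)) = 1.58151 rad → d = 6371·c ≈ 10075.78 km.

10076 km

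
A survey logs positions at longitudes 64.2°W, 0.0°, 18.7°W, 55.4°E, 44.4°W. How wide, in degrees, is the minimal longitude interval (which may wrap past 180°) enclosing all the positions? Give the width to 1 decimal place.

Sort the longitudes: -64.2°, -44.4°, -18.7°, +0.0°, +55.4°.
Eastward gaps between consecutive values (wrapping around): 19.8°, 25.7°, 18.7°, 55.4°, 240.4°.
Largest gap = 240.4° ⇒ minimal covering band is its complement: 360° − 240.4° = 119.6°.
Band runs from -64.2° eastward to +55.4°.

119.6°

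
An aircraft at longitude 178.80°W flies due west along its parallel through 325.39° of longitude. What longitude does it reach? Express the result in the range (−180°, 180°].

Start at -178.80°; shift −325.39° → -504.19°.
-504.19° lies outside (−180°, 180°]; add 360° → -144.19°.

144.19°W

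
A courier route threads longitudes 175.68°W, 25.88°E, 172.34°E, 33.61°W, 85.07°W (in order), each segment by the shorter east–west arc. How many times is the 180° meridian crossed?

2

Leg 1: -175.68° → +25.88°, shortest Δλ = -158.44° (west) — crosses 180°.
Leg 2: +25.88° → +172.34°, shortest Δλ = 146.46° (east) — does not cross 180°.
Leg 3: +172.34° → -33.61°, shortest Δλ = 154.05° (east) — crosses 180°.
Leg 4: -33.61° → -85.07°, shortest Δλ = -51.46° (west) — does not cross 180°.
Total crossings: 2.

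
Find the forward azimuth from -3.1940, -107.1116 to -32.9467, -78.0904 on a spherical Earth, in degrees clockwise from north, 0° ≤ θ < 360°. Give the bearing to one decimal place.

Δλ = -78.0904 − -107.1116 = 29.0212°.
θ = atan2( sin Δλ · cos φ₂ , cos φ₁ · sin φ₂ − sin φ₁ · cos φ₂ · cos Δλ )
  = atan2(0.40711, -0.50213) = 140.966° → normalised to [0°, 360°): 140.966°.

141.0°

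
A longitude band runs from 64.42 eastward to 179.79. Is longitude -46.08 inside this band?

Band width going east from +64.42° to +179.79°: ((179.79 − 64.42) mod 360) = 115.37°.
Offset of -46.08° east of the west edge: ((-46.08 − 64.42) mod 360) = 249.50°.
249.50° > 115.37° ⇒ outside.

No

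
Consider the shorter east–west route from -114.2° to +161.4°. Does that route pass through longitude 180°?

Yes

Naïve |161.4 − -114.2| = 275.6° > 180°, so the shorter arc goes the other way round — across 180°.
Signed shortest Δλ = ((161.4 − -114.2 + 180) mod 360) − 180 = -84.4°.
Going west by 84.4° from -114.2° passes through 180° before reaching +161.4°.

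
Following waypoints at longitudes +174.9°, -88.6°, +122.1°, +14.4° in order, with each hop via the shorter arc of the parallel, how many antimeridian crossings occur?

2

Leg 1: +174.9° → -88.6°, shortest Δλ = 96.5° (east) — crosses 180°.
Leg 2: -88.6° → +122.1°, shortest Δλ = -149.3° (west) — crosses 180°.
Leg 3: +122.1° → +14.4°, shortest Δλ = -107.7° (west) — does not cross 180°.
Total crossings: 2.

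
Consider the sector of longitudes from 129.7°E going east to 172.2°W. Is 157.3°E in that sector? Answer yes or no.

Yes

Band width going east from +129.7° to -172.2°: ((-172.2 − 129.7) mod 360) = 58.1°.
Offset of +157.3° east of the west edge: ((157.3 − 129.7) mod 360) = 27.6°.
27.6° ≤ 58.1° ⇒ inside.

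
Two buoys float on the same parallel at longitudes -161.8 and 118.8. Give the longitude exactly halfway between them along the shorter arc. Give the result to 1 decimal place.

+158.5°

Signed shortest Δλ from -161.8° to +118.8° is -79.4°.
Midpoint longitude = -161.8° + (-79.4°)/2 = -161.8° − 39.7° = -201.5°.
Normalise into (−180°, 180°]: +158.5°.
(The naïve average (-161.8 + +118.8)/2 = -21.5° is on the wrong side of the globe.)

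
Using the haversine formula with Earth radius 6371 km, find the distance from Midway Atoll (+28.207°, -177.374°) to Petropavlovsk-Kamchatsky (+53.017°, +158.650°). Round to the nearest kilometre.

Δλ = 158.650 − -177.374 = 336.024°; wrapped into (−180°, 180°]: -23.976°.
Δφ = 53.017 − 28.207 = 24.810°.
a = sin²(Δφ/2) + cos φ₁ · cos φ₂ · sin²(Δλ/2) = 0.069019.
c = 2·atan2(√a, √(1−a)) = 0.53167 rad → d = 6371·c ≈ 3387.27 km.

3387 km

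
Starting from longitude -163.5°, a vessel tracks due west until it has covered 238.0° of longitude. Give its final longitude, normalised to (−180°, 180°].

-41.5°

Start at -163.5°; shift −238.0° → -401.5°.
-401.5° lies outside (−180°, 180°]; add 360° → -41.5°.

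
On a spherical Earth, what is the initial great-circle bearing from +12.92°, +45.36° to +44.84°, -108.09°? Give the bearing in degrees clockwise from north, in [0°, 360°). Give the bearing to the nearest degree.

339°

Δλ = -108.09 − 45.36 = -153.45°.
θ = atan2( sin Δλ · cos φ₂ , cos φ₁ · sin φ₂ − sin φ₁ · cos φ₂ · cos Δλ )
  = atan2(-0.31694, 0.82910) = -20.920° → normalised to [0°, 360°): 339.080°.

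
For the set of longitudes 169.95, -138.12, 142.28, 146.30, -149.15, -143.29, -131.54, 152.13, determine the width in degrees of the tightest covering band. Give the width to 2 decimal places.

86.18°

Sort the longitudes: -149.15°, -143.29°, -138.12°, -131.54°, +142.28°, +146.30°, +152.13°, +169.95°.
Eastward gaps between consecutive values (wrapping around): 5.86°, 5.17°, 6.58°, 273.82°, 4.02°, 5.83°, 17.82°, 40.90°.
Largest gap = 273.82° ⇒ minimal covering band is its complement: 360° − 273.82° = 86.18°.
Band runs from +142.28° eastward to -131.54°, crossing the antimeridian.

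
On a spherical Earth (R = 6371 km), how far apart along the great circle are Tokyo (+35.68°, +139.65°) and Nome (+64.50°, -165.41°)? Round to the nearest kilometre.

4819 km

Δλ = -165.41 − 139.65 = -305.06°; wrapped into (−180°, 180°]: 54.94°.
Δφ = 64.50 − 35.68 = 28.82°.
a = sin²(Δφ/2) + cos φ₁ · cos φ₂ · sin²(Δλ/2) = 0.136341.
c = 2·atan2(√a, √(1−a)) = 0.75639 rad → d = 6371·c ≈ 4818.96 km.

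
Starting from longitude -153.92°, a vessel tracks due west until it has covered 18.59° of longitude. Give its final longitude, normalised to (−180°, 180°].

Start at -153.92°; shift −18.59° → -172.51°.
-172.51° already lies in (−180°, 180°].

-172.51°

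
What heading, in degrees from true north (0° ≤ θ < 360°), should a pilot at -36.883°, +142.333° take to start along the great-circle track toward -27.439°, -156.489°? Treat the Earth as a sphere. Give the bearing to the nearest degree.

98°

Δλ = -156.489 − 142.333 = -298.822°; wrapped into (−180°, 180°]: 61.178°.
θ = atan2( sin Δλ · cos φ₂ , cos φ₁ · sin φ₂ − sin φ₁ · cos φ₂ · cos Δλ )
  = atan2(0.77756, -0.11179) = 98.181° → normalised to [0°, 360°): 98.181°.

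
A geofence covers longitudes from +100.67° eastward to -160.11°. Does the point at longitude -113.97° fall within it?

No

Band width going east from +100.67° to -160.11°: ((-160.11 − 100.67) mod 360) = 99.22°.
Offset of -113.97° east of the west edge: ((-113.97 − 100.67) mod 360) = 145.36°.
145.36° > 99.22° ⇒ outside.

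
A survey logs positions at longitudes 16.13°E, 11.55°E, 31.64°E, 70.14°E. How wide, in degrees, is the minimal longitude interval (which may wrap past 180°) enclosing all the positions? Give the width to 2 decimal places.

Sort the longitudes: +11.55°, +16.13°, +31.64°, +70.14°.
Eastward gaps between consecutive values (wrapping around): 4.58°, 15.51°, 38.50°, 301.41°.
Largest gap = 301.41° ⇒ minimal covering band is its complement: 360° − 301.41° = 58.59°.
Band runs from +11.55° eastward to +70.14°.

58.59°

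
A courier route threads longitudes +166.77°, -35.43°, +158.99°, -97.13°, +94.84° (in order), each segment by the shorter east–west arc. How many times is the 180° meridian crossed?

4

Leg 1: +166.77° → -35.43°, shortest Δλ = 157.8° (east) — crosses 180°.
Leg 2: -35.43° → +158.99°, shortest Δλ = -165.58° (west) — crosses 180°.
Leg 3: +158.99° → -97.13°, shortest Δλ = 103.88° (east) — crosses 180°.
Leg 4: -97.13° → +94.84°, shortest Δλ = -168.03° (west) — crosses 180°.
Total crossings: 4.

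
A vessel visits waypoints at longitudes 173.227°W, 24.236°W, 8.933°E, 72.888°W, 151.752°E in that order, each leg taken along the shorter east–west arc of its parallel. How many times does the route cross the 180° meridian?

1

Leg 1: -173.227° → -24.236°, shortest Δλ = 148.991° (east) — does not cross 180°.
Leg 2: -24.236° → +8.933°, shortest Δλ = 33.169° (east) — does not cross 180°.
Leg 3: +8.933° → -72.888°, shortest Δλ = -81.821° (west) — does not cross 180°.
Leg 4: -72.888° → +151.752°, shortest Δλ = -135.36° (west) — crosses 180°.
Total crossings: 1.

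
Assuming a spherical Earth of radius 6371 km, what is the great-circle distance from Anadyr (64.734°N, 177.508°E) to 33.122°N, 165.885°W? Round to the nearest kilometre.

3692 km

Δλ = -165.885 − 177.508 = -343.393°; wrapped into (−180°, 180°]: 16.607°.
Δφ = 33.122 − 64.734 = -31.612°.
a = sin²(Δφ/2) + cos φ₁ · cos φ₂ · sin²(Δλ/2) = 0.081647.
c = 2·atan2(√a, √(1−a)) = 0.57956 rad → d = 6371·c ≈ 3692.35 km.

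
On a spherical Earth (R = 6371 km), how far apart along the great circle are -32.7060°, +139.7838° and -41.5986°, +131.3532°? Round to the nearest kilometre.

Δλ = 131.3532 − 139.7838 = -8.4306°.
Δφ = -41.5986 − -32.7060 = -8.8926°.
a = sin²(Δφ/2) + cos φ₁ · cos φ₂ · sin²(Δλ/2) = 0.009410.
c = 2·atan2(√a, √(1−a)) = 0.19431 rad → d = 6371·c ≈ 1237.98 km.

1238 km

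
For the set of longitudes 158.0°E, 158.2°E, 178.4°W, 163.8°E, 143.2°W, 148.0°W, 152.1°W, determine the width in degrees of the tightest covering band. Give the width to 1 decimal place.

Sort the longitudes: -178.4°, -152.1°, -148.0°, -143.2°, +158.0°, +158.2°, +163.8°.
Eastward gaps between consecutive values (wrapping around): 26.3°, 4.1°, 4.8°, 301.2°, 0.2°, 5.6°, 17.8°.
Largest gap = 301.2° ⇒ minimal covering band is its complement: 360° − 301.2° = 58.8°.
Band runs from +158.0° eastward to -143.2°, crossing the antimeridian.

58.8°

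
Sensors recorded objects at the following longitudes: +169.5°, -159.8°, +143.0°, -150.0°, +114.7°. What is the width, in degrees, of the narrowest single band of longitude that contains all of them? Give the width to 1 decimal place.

95.3°

Sort the longitudes: -159.8°, -150.0°, +114.7°, +143.0°, +169.5°.
Eastward gaps between consecutive values (wrapping around): 9.8°, 264.7°, 28.3°, 26.5°, 30.7°.
Largest gap = 264.7° ⇒ minimal covering band is its complement: 360° − 264.7° = 95.3°.
Band runs from +114.7° eastward to -150.0°, crossing the antimeridian.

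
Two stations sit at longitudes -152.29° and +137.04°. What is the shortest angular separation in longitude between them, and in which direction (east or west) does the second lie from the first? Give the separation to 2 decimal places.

Raw difference: 137.04 − -152.29 = 289.33°.
Normalise into (−180°, 180°]: 289.33° − 360° = -70.67°.
Negative ⇒ the second point lies to the west; separation 70.67°.

70.67° west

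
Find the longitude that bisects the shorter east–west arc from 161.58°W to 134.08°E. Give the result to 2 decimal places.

166.25°E

Signed shortest Δλ from -161.58° to +134.08° is -64.34°.
Midpoint longitude = -161.58° + (-64.34°)/2 = -161.58° − 32.17° = -193.75°.
Normalise into (−180°, 180°]: +166.25°.
(The naïve average (-161.58 + +134.08)/2 = -13.75° is on the wrong side of the globe.)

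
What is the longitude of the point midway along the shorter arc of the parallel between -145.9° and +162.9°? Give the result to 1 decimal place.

Signed shortest Δλ from -145.9° to +162.9° is -51.2°.
Midpoint longitude = -145.9° + (-51.2°)/2 = -145.9° − 25.6° = -171.5°.
(The naïve average (-145.9 + +162.9)/2 = 8.5° is on the wrong side of the globe.)

-171.5°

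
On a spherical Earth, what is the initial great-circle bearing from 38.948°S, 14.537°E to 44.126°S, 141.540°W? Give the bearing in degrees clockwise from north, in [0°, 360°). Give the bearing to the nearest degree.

197°

Δλ = -141.540 − 14.537 = -156.077°.
θ = atan2( sin Δλ · cos φ₂ , cos φ₁ · sin φ₂ − sin φ₁ · cos φ₂ · cos Δλ )
  = atan2(-0.29108, -0.95394) = -163.031° → normalised to [0°, 360°): 196.969°.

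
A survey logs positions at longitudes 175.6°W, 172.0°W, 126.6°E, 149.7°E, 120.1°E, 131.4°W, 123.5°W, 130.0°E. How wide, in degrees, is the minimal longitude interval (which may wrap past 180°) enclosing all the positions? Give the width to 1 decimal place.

116.4°

Sort the longitudes: -175.6°, -172.0°, -131.4°, -123.5°, +120.1°, +126.6°, +130.0°, +149.7°.
Eastward gaps between consecutive values (wrapping around): 3.6°, 40.6°, 7.9°, 243.6°, 6.5°, 3.4°, 19.7°, 34.7°.
Largest gap = 243.6° ⇒ minimal covering band is its complement: 360° − 243.6° = 116.4°.
Band runs from +120.1° eastward to -123.5°, crossing the antimeridian.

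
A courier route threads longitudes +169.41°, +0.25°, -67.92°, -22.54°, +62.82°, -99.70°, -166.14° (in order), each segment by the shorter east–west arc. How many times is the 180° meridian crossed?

Leg 1: +169.41° → +0.25°, shortest Δλ = -169.16° (west) — does not cross 180°.
Leg 2: +0.25° → -67.92°, shortest Δλ = -68.17° (west) — does not cross 180°.
Leg 3: -67.92° → -22.54°, shortest Δλ = 45.38° (east) — does not cross 180°.
Leg 4: -22.54° → +62.82°, shortest Δλ = 85.36° (east) — does not cross 180°.
Leg 5: +62.82° → -99.70°, shortest Δλ = -162.52° (west) — does not cross 180°.
Leg 6: -99.70° → -166.14°, shortest Δλ = -66.44° (west) — does not cross 180°.
Total crossings: 0.

0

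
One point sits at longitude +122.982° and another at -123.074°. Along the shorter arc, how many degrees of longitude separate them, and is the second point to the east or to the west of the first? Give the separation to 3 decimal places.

Raw difference: -123.074 − 122.982 = -246.056°.
Normalise into (−180°, 180°]: -246.056° + 360° = 113.944°.
Positive ⇒ the second point lies to the east; separation 113.944°.

113.944° east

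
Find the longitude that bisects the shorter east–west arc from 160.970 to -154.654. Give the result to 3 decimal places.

Signed shortest Δλ from +160.970° to -154.654° is +44.376°.
Midpoint longitude = +160.970° + (+44.376°)/2 = +160.970° + 22.188° = +183.158°.
Normalise into (−180°, 180°]: -176.842°.
(The naïve average (+160.970 + -154.654)/2 = 3.158° is on the wrong side of the globe.)

-176.842°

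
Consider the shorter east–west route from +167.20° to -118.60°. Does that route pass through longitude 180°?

Yes

Naïve |-118.60 − 167.20| = 285.8° > 180°, so the shorter arc goes the other way round — across 180°.
Signed shortest Δλ = ((-118.60 − 167.20 + 180) mod 360) − 180 = 74.2°.
Going east by 74.2° from +167.20° passes through 180° before reaching -118.60°.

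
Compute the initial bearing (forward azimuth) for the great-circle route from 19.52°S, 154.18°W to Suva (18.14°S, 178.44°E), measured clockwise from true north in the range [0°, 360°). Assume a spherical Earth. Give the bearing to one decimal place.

268.5°

Δλ = 178.44 − -154.18 = 332.62°; wrapped into (−180°, 180°]: -27.38°.
θ = atan2( sin Δλ · cos φ₂ , cos φ₁ · sin φ₂ − sin φ₁ · cos φ₂ · cos Δλ )
  = atan2(-0.43703, -0.01149) = -91.506° → normalised to [0°, 360°): 268.494°.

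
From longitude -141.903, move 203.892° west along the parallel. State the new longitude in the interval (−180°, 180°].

+14.205°

Start at -141.903°; shift −203.892° → -345.795°.
-345.795° lies outside (−180°, 180°]; add 360° → +14.205°.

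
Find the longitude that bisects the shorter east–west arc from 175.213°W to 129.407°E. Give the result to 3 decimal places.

Signed shortest Δλ from -175.213° to +129.407° is -55.380°.
Midpoint longitude = -175.213° + (-55.380°)/2 = -175.213° − 27.690° = -202.903°.
Normalise into (−180°, 180°]: +157.097°.
(The naïve average (-175.213 + +129.407)/2 = -22.903° is on the wrong side of the globe.)

157.097°E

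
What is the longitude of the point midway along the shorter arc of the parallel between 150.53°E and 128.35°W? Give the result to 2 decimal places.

168.91°W

Signed shortest Δλ from +150.53° to -128.35° is +81.12°.
Midpoint longitude = +150.53° + (+81.12°)/2 = +150.53° + 40.56° = +191.09°.
Normalise into (−180°, 180°]: -168.91°.
(The naïve average (+150.53 + -128.35)/2 = 11.09° is on the wrong side of the globe.)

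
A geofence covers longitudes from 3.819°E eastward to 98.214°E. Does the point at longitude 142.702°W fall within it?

No

Band width going east from +3.819° to +98.214°: ((98.214 − 3.819) mod 360) = 94.395°.
Offset of -142.702° east of the west edge: ((-142.702 − 3.819) mod 360) = 213.479°.
213.479° > 94.395° ⇒ outside.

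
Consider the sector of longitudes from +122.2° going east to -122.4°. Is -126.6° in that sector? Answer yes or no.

Band width going east from +122.2° to -122.4°: ((-122.4 − 122.2) mod 360) = 115.4°.
Offset of -126.6° east of the west edge: ((-126.6 − 122.2) mod 360) = 111.2°.
111.2° ≤ 115.4° ⇒ inside.

Yes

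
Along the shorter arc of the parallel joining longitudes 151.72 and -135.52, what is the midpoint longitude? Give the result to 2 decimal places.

-171.90°

Signed shortest Δλ from +151.72° to -135.52° is +72.76°.
Midpoint longitude = +151.72° + (+72.76°)/2 = +151.72° + 36.38° = +188.10°.
Normalise into (−180°, 180°]: -171.90°.
(The naïve average (+151.72 + -135.52)/2 = 8.1° is on the wrong side of the globe.)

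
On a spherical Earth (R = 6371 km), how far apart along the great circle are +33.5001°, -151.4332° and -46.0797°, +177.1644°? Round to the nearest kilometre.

9394 km

Δλ = 177.1644 − -151.4332 = 328.5976°; wrapped into (−180°, 180°]: -31.4024°.
Δφ = -46.0797 − 33.5001 = -79.5798°.
a = sin²(Δφ/2) + cos φ₁ · cos φ₂ · sin²(Δλ/2) = 0.451929.
c = 2·atan2(√a, √(1−a)) = 1.47450 rad → d = 6371·c ≈ 9394.07 km.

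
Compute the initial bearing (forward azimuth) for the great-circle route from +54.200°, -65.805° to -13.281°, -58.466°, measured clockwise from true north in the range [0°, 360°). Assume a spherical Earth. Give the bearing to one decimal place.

172.3°

Δλ = -58.466 − -65.805 = 7.339°.
θ = atan2( sin Δλ · cos φ₂ , cos φ₁ · sin φ₂ − sin φ₁ · cos φ₂ · cos Δλ )
  = atan2(0.12432, -0.91729) = 172.282° → normalised to [0°, 360°): 172.282°.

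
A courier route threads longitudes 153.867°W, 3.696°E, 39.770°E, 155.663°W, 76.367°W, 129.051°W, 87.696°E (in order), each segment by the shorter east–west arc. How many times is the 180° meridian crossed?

2

Leg 1: -153.867° → +3.696°, shortest Δλ = 157.563° (east) — does not cross 180°.
Leg 2: +3.696° → +39.770°, shortest Δλ = 36.074° (east) — does not cross 180°.
Leg 3: +39.770° → -155.663°, shortest Δλ = 164.567° (east) — crosses 180°.
Leg 4: -155.663° → -76.367°, shortest Δλ = 79.296° (east) — does not cross 180°.
Leg 5: -76.367° → -129.051°, shortest Δλ = -52.684° (west) — does not cross 180°.
Leg 6: -129.051° → +87.696°, shortest Δλ = -143.253° (west) — crosses 180°.
Total crossings: 2.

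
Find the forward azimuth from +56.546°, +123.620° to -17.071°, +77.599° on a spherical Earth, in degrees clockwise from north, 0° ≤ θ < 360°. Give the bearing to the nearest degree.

Δλ = 77.599 − 123.620 = -46.021°.
θ = atan2( sin Δλ · cos φ₂ , cos φ₁ · sin φ₂ − sin φ₁ · cos φ₂ · cos Δλ )
  = atan2(-0.68789, -0.71566) = -136.133° → normalised to [0°, 360°): 223.867°.

224°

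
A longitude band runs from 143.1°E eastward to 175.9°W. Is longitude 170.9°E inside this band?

Band width going east from +143.1° to -175.9°: ((-175.9 − 143.1) mod 360) = 41.0°.
Offset of +170.9° east of the west edge: ((170.9 − 143.1) mod 360) = 27.8°.
27.8° ≤ 41.0° ⇒ inside.

Yes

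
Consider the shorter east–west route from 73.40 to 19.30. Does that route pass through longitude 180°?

No

Signed shortest Δλ = ((19.30 − 73.40 + 180) mod 360) − 180 = -54.1°.
Going west by 54.1° from +73.40° reaches +19.30° without touching 180°.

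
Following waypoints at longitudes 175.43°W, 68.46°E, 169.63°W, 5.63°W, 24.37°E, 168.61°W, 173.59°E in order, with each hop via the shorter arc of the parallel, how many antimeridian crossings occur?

Leg 1: -175.43° → +68.46°, shortest Δλ = -116.11° (west) — crosses 180°.
Leg 2: +68.46° → -169.63°, shortest Δλ = 121.91° (east) — crosses 180°.
Leg 3: -169.63° → -5.63°, shortest Δλ = 164.0° (east) — does not cross 180°.
Leg 4: -5.63° → +24.37°, shortest Δλ = 30.0° (east) — does not cross 180°.
Leg 5: +24.37° → -168.61°, shortest Δλ = 167.02° (east) — crosses 180°.
Leg 6: -168.61° → +173.59°, shortest Δλ = -17.8° (west) — crosses 180°.
Total crossings: 4.

4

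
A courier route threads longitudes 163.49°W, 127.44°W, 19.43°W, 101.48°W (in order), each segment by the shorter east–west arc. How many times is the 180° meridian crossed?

0

Leg 1: -163.49° → -127.44°, shortest Δλ = 36.05° (east) — does not cross 180°.
Leg 2: -127.44° → -19.43°, shortest Δλ = 108.01° (east) — does not cross 180°.
Leg 3: -19.43° → -101.48°, shortest Δλ = -82.05° (west) — does not cross 180°.
Total crossings: 0.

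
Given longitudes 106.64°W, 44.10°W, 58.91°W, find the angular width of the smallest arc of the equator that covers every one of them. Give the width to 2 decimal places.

Sort the longitudes: -106.64°, -58.91°, -44.10°.
Eastward gaps between consecutive values (wrapping around): 47.73°, 14.81°, 297.46°.
Largest gap = 297.46° ⇒ minimal covering band is its complement: 360° − 297.46° = 62.54°.
Band runs from -106.64° eastward to -44.10°.

62.54°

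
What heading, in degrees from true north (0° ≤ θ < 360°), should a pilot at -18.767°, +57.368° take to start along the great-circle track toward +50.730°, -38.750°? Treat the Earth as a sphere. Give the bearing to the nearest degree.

Δλ = -38.750 − 57.368 = -96.118°.
θ = atan2( sin Δλ · cos φ₂ , cos φ₁ · sin φ₂ − sin φ₁ · cos φ₂ · cos Δλ )
  = atan2(-0.62937, 0.71131) = -41.503° → normalised to [0°, 360°): 318.497°.

318°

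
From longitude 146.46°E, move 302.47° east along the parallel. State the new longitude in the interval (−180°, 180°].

88.93°E

Start at +146.46°; shift +302.47° → +448.93°.
+448.93° lies outside (−180°, 180°]; subtract 360° → +88.93°.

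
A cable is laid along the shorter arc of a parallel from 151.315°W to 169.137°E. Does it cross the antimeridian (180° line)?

Naïve |169.137 − -151.315| = 320.452° > 180°, so the shorter arc goes the other way round — across 180°.
Signed shortest Δλ = ((169.137 − -151.315 + 180) mod 360) − 180 = -39.548°.
Going west by 39.548° from -151.315° passes through 180° before reaching +169.137°.

Yes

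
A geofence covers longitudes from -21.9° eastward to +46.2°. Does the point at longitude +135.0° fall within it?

No

Band width going east from -21.9° to +46.2°: ((46.2 − -21.9) mod 360) = 68.1°.
Offset of +135.0° east of the west edge: ((135.0 − -21.9) mod 360) = 156.9°.
156.9° > 68.1° ⇒ outside.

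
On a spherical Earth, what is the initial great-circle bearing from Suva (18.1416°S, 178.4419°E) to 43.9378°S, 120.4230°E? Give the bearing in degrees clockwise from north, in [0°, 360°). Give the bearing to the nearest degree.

228°

Δλ = 120.4230 − 178.4419 = -58.0189°.
θ = atan2( sin Δλ · cos φ₂ , cos φ₁ · sin φ₂ − sin φ₁ · cos φ₂ · cos Δλ )
  = atan2(-0.61080, -0.54063) = -131.513° → normalised to [0°, 360°): 228.487°.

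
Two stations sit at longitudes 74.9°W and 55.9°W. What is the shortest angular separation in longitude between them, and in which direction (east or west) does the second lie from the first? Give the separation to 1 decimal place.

Raw difference: -55.9 − -74.9 = 19.0°.
Normalise into (−180°, 180°]: 19.0° stays 19.0°.
Positive ⇒ the second point lies to the east; separation 19.0°.

19.0° east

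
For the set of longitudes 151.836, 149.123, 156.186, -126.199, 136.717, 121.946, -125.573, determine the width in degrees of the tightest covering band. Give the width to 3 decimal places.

Sort the longitudes: -126.199°, -125.573°, +121.946°, +136.717°, +149.123°, +151.836°, +156.186°.
Eastward gaps between consecutive values (wrapping around): 0.626°, 247.519°, 14.771°, 12.406°, 2.713°, 4.350°, 77.615°.
Largest gap = 247.519° ⇒ minimal covering band is its complement: 360° − 247.519° = 112.481°.
Band runs from +121.946° eastward to -125.573°, crossing the antimeridian.

112.481°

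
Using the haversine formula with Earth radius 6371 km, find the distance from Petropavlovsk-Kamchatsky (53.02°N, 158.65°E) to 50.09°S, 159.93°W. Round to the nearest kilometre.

12105 km

Δλ = -159.93 − 158.65 = -318.58°; wrapped into (−180°, 180°]: 41.42°.
Δφ = -50.09 − 53.02 = -103.11°.
a = sin²(Δφ/2) + cos φ₁ · cos φ₂ · sin²(Δλ/2) = 0.661676.
c = 2·atan2(√a, √(1−a)) = 1.90007 rad → d = 6371·c ≈ 12105.32 km.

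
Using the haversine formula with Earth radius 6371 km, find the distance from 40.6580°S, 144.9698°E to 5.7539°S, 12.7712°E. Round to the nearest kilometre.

12922 km

Δλ = 12.7712 − 144.9698 = -132.1986°.
Δφ = -5.7539 − -40.6580 = 34.9041°.
a = sin²(Δφ/2) + cos φ₁ · cos φ₂ · sin²(Δλ/2) = 0.720837.
c = 2·atan2(√a, √(1−a)) = 2.02826 rad → d = 6371·c ≈ 12922.04 km.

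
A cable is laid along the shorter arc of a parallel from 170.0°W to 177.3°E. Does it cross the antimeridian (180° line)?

Naïve |177.3 − -170.0| = 347.3° > 180°, so the shorter arc goes the other way round — across 180°.
Signed shortest Δλ = ((177.3 − -170.0 + 180) mod 360) − 180 = -12.7°.
Going west by 12.7° from -170.0° passes through 180° before reaching +177.3°.

Yes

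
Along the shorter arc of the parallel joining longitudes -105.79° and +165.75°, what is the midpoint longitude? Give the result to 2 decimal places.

Signed shortest Δλ from -105.79° to +165.75° is -88.46°.
Midpoint longitude = -105.79° + (-88.46°)/2 = -105.79° − 44.23° = -150.02°.
(The naïve average (-105.79 + +165.75)/2 = 29.98° is on the wrong side of the globe.)

-150.02°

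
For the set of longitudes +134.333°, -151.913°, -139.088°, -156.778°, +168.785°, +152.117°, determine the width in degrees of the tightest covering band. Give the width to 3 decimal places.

86.579°

Sort the longitudes: -156.778°, -151.913°, -139.088°, +134.333°, +152.117°, +168.785°.
Eastward gaps between consecutive values (wrapping around): 4.865°, 12.825°, 273.421°, 17.784°, 16.668°, 34.437°.
Largest gap = 273.421° ⇒ minimal covering band is its complement: 360° − 273.421° = 86.579°.
Band runs from +134.333° eastward to -139.088°, crossing the antimeridian.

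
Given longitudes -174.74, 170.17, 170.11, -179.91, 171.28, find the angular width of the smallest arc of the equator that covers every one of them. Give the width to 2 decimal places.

15.15°

Sort the longitudes: -179.91°, -174.74°, +170.11°, +170.17°, +171.28°.
Eastward gaps between consecutive values (wrapping around): 5.17°, 344.85°, 0.06°, 1.11°, 8.81°.
Largest gap = 344.85° ⇒ minimal covering band is its complement: 360° − 344.85° = 15.15°.
Band runs from +170.11° eastward to -174.74°, crossing the antimeridian.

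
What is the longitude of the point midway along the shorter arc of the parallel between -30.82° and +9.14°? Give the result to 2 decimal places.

Signed shortest Δλ from -30.82° to +9.14° is +39.96°.
Midpoint longitude = -30.82° + (+39.96°)/2 = -30.82° + 19.98° = -10.84°.

-10.84°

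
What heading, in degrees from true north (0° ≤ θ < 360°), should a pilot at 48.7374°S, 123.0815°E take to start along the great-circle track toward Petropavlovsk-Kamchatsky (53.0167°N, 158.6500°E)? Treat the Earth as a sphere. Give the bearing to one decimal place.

Δλ = 158.6500 − 123.0815 = 35.5685°.
θ = atan2( sin Δλ · cos φ₂ , cos φ₁ · sin φ₂ − sin φ₁ · cos φ₂ · cos Δλ )
  = atan2(0.34993, 0.89466) = 21.362° → normalised to [0°, 360°): 21.362°.

21.4°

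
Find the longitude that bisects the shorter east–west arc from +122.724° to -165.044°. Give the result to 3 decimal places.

+158.840°

Signed shortest Δλ from +122.724° to -165.044° is +72.232°.
Midpoint longitude = +122.724° + (+72.232°)/2 = +122.724° + 36.116° = +158.840°.
(The naïve average (+122.724 + -165.044)/2 = -21.16° is on the wrong side of the globe.)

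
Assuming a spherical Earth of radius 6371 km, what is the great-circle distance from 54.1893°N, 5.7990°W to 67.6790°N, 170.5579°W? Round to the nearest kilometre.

6405 km

Δλ = -170.5579 − -5.7990 = -164.7589°.
Δφ = 67.6790 − 54.1893 = 13.4897°.
a = sin²(Δφ/2) + cos φ₁ · cos φ₂ · sin²(Δλ/2) = 0.232108.
c = 2·atan2(√a, √(1−a)) = 1.00536 rad → d = 6371·c ≈ 6405.15 km.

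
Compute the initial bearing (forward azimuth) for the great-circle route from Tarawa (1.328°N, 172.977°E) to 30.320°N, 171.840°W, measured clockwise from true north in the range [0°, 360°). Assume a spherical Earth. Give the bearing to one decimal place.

25.0°

Δλ = -171.840 − 172.977 = -344.817°; wrapped into (−180°, 180°]: 15.183°.
θ = atan2( sin Δλ · cos φ₂ , cos φ₁ · sin φ₂ − sin φ₁ · cos φ₂ · cos Δλ )
  = atan2(0.22608, 0.48539) = 24.975° → normalised to [0°, 360°): 24.975°.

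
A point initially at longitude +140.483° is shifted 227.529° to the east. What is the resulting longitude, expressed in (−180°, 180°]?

+8.012°

Start at +140.483°; shift +227.529° → +368.012°.
+368.012° lies outside (−180°, 180°]; subtract 360° → +8.012°.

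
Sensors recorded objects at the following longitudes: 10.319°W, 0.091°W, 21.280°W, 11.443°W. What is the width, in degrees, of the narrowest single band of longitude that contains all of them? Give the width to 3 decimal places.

21.189°

Sort the longitudes: -21.280°, -11.443°, -10.319°, -0.091°.
Eastward gaps between consecutive values (wrapping around): 9.837°, 1.124°, 10.228°, 338.811°.
Largest gap = 338.811° ⇒ minimal covering band is its complement: 360° − 338.811° = 21.189°.
Band runs from -21.280° eastward to -0.091°.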